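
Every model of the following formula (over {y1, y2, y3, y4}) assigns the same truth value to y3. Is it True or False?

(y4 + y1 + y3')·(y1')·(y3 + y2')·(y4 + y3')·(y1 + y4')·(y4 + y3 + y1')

Suppose y3 = 1.
The clause (y1') is unit, so y1 = 0.
The clause (y4) is unit, so y4 = 1.
That conflicts with the unit clause (y4').
So every satisfying assignment has y3 = False.

False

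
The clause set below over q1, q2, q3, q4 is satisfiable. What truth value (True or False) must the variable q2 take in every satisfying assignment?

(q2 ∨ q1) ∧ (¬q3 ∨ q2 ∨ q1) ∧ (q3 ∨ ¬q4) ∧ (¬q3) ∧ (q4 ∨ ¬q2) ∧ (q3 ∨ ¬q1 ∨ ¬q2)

Suppose q2 = True.
(¬q3) alone gives q3 = False.
(¬q4) alone gives q4 = False.
But (q4) is also a unit clause — contradiction.
So every satisfying assignment has q2 = False.

False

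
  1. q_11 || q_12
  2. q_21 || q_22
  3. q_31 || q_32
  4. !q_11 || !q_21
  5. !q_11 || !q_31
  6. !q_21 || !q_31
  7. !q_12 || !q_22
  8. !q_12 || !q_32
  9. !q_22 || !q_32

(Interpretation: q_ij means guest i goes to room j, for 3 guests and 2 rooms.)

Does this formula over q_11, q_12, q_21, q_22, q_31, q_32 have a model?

Case q_11 = true:
From the singleton clause (!q_21), q_21 = false.
From the singleton clause (q_22), q_22 = true.
From the singleton clause (!q_31), q_31 = false.
From the singleton clause (q_32), q_32 = true.
Now (!q_32) is unsatisfied and unit — conflict.
Backtrack on q_11: now try q_11 = false.
From the singleton clause (q_12), q_12 = true.
From the singleton clause (!q_22), q_22 = false.
From the singleton clause (q_21), q_21 = true.
From the singleton clause (!q_31), q_31 = false.
From the singleton clause (q_32), q_32 = true.
Now (!q_32) is unsatisfied and unit — conflict.
Neither q_11 = true nor q_11 = false works.
No assignment satisfies every clause.

No, unsatisfiable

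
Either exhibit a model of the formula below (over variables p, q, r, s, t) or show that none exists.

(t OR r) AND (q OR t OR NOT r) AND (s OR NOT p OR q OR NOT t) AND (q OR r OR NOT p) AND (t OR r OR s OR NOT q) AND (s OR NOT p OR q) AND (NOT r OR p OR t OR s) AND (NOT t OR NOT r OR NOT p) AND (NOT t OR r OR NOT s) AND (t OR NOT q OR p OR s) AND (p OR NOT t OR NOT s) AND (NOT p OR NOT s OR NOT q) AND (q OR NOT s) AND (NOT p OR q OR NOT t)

p ↦ false, q ↦ true, r ↦ true, s ↦ false, t ↦ true

Branch on t: set t = true.
Branch on r: set r = true.
(NOT p) alone gives p = false.
(NOT s) alone gives s = false.
No clause remains; q is free.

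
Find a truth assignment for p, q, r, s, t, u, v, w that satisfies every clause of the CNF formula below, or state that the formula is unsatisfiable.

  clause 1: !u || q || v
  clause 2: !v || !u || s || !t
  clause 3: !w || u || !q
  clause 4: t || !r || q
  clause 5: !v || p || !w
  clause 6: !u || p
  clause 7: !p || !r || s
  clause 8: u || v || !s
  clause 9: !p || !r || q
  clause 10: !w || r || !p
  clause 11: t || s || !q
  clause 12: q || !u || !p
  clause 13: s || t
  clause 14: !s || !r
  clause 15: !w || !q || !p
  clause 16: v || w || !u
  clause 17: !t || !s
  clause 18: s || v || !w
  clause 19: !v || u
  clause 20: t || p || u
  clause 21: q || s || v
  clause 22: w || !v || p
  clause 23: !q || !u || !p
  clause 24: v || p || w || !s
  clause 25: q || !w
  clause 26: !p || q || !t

p: true, q: true, r: false, s: false, t: true, u: false, v: false, w: false

Suppose u = false.
The clause (!v) is unit, so v = false.
The clause (!s) is unit, so s = false.
The clause (t) is unit, so t = true.
The clause (!w) is unit, so w = false.
The clause (q) is unit, so q = true.
Suppose p = true.
The clause (!r) is unit, so r = false.
Every clause now holds.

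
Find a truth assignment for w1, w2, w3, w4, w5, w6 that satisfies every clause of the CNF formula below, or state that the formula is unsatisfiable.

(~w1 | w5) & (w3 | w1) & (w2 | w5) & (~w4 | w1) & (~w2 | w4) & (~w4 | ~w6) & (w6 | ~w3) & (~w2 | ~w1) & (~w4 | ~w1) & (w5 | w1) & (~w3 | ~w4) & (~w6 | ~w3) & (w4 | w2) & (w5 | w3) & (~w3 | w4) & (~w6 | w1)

UNSATISFIABLE

Suppose w1 = 0.
The clause (w3) is unit, so w3 = 1.
The clause (~w4) is unit, so w4 = 0.
But (w4) is also a unit clause — contradiction.
Undo w1 and try w1 = 1.
The clause (w5) is unit, so w5 = 1.
The clause (~w2) is unit, so w2 = 0.
The clause (~w4) is unit, so w4 = 0.
But (w4) is also a unit clause — contradiction.
Either choice for w1 ends in contradiction.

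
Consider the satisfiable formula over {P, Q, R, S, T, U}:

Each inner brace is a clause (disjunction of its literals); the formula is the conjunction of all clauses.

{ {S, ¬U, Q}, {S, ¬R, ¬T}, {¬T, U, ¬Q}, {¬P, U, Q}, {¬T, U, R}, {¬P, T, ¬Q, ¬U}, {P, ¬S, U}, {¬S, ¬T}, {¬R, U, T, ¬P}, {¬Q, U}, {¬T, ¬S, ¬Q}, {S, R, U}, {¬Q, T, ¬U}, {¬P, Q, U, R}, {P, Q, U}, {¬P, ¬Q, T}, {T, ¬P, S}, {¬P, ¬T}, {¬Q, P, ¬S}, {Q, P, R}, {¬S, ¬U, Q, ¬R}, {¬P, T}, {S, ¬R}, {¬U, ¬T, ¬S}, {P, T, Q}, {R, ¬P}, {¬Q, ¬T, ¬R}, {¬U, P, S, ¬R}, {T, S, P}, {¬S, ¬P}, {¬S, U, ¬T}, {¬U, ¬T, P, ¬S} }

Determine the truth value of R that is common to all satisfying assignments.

False

Suppose R = True.
(S) alone gives S = True.
(¬T) alone gives T = False.
(¬P) alone gives P = False.
(U) alone gives U = True.
(¬Q) alone gives Q = False.
That conflicts with the unit clause (Q).
So every satisfying assignment has R = False.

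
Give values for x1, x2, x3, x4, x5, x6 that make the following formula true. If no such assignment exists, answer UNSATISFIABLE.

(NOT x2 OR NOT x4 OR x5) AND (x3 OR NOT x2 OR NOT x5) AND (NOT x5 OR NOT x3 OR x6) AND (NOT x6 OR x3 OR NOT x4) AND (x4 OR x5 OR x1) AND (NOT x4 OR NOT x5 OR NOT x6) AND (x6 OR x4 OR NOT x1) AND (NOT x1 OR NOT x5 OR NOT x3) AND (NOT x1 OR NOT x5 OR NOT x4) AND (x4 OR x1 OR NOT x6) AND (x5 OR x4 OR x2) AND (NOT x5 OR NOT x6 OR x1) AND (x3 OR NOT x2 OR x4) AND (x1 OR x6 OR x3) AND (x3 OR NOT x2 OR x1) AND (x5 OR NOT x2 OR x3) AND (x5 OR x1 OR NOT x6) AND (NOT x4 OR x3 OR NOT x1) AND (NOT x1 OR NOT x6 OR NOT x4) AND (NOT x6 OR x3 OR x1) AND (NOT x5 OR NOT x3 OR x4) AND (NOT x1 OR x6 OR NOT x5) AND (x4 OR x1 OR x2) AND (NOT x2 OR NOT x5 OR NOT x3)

x1: true,  x2: true,  x3: true,  x4: false,  x5: false,  x6: true

Branch on x2: set x2 = true.
Branch on x4: set x4 = false.
Unit clause (x3) forces x3 = true.
Unit clause (NOT x5) forces x5 = false.
Unit clause (x1) forces x1 = true.
Unit clause (x6) forces x6 = true.
This assignment satisfies each clause.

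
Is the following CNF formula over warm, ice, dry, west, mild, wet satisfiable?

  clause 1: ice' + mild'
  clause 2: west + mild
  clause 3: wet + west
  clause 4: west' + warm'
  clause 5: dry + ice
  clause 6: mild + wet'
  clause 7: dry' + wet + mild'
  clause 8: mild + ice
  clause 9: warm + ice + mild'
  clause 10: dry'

Yes, satisfiable

The clause (dry') is unit, so dry = 0.
The clause (ice) is unit, so ice = 1.
The clause (mild') is unit, so mild = 0.
The clause (west) is unit, so west = 1.
The clause (warm') is unit, so warm = 0.
The clause (wet') is unit, so wet = 0.
This assignment satisfies each clause.
A satisfying assignment: warm=0,  ice=1,  dry=0,  west=1,  mild=0,  wet=0.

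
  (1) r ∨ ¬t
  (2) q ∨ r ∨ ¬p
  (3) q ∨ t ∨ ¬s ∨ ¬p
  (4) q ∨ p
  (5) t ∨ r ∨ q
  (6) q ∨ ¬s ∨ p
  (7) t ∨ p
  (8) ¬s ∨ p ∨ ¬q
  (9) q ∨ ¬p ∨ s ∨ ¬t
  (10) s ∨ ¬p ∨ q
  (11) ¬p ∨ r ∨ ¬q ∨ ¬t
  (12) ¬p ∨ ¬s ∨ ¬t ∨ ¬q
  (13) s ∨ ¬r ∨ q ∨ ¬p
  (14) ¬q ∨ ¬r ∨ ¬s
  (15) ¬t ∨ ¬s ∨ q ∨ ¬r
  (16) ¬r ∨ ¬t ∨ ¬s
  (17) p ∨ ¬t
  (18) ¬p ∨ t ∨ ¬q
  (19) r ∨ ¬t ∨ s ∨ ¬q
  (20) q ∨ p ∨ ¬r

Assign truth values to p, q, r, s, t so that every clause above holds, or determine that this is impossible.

p=True; q=True; r=True; s=False; t=True

Case r = True:
Case q = True:
From the singleton clause (¬s), s = False.
Case t = True:
From the singleton clause (p), p = True.
This assignment satisfies each clause.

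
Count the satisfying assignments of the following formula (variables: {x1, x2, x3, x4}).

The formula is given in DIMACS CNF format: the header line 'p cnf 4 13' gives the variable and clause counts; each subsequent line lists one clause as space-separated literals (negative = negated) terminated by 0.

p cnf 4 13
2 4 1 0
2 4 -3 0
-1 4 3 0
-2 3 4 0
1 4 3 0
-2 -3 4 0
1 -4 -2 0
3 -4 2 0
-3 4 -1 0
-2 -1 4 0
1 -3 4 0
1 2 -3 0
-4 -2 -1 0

1

There are 2^4 = 16 truth assignments over (x1, x2, x3, x4).
Check each against the 13 clauses (columns in the order x1, x2, x3, x4):
  F F F F  ✗ fails (x2 ∨ x4 ∨ x1)
  F F F T  ✗ fails (x3 ∨ ¬x4 ∨ x2)
  F F T F  ✗ fails (x2 ∨ x4 ∨ x1)
  F F T T  ✗ fails (x1 ∨ x2 ∨ ¬x3)
  F T F F  ✗ fails (¬x2 ∨ x3 ∨ x4)
  F T F T  ✗ fails (x1 ∨ ¬x4 ∨ ¬x2)
  F T T F  ✗ fails (¬x2 ∨ ¬x3 ∨ x4)
  F T T T  ✗ fails (x1 ∨ ¬x4 ∨ ¬x2)
  T F F F  ✗ fails (¬x1 ∨ x4 ∨ x3)
  T F F T  ✗ fails (x3 ∨ ¬x4 ∨ x2)
  T F T F  ✗ fails (x2 ∨ x4 ∨ ¬x3)
  T F T T  ✓ satisfies all
  T T F F  ✗ fails (¬x1 ∨ x4 ∨ x3)
  T T F T  ✗ fails (¬x4 ∨ ¬x2 ∨ ¬x1)
  T T T F  ✗ fails (¬x2 ∨ ¬x3 ∨ x4)
  T T T T  ✗ fails (¬x4 ∨ ¬x2 ∨ ¬x1)
1 of the 16 rows is a model.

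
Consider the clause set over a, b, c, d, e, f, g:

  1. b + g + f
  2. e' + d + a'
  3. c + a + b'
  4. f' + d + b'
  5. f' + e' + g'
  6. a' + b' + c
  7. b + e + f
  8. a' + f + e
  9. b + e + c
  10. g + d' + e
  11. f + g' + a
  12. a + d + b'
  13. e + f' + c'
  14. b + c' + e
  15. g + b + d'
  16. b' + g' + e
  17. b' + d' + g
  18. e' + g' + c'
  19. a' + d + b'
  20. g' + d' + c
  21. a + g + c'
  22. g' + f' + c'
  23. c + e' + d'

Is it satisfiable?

Yes, satisfiable

Branch on b: set b = 0.
Branch on g: set g = 0.
The clause (f) is unit, so f = 1.
The clause (d') is unit, so d = 0.
Branch on e: set e = 1.
The clause (a') is unit, so a = 0.
The clause (c') is unit, so c = 0.
All clauses are satisfied.
A satisfying assignment: a: 0; b: 0; c: 0; d: 0; e: 1; f: 1; g: 0.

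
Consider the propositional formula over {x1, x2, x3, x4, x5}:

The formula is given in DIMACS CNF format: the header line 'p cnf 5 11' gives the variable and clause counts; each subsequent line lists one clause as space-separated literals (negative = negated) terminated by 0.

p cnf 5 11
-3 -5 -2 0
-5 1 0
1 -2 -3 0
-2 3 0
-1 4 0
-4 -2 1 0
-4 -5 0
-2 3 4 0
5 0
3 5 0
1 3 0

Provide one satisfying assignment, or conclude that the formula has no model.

(x5) alone gives x5 = True.
(x1) alone gives x1 = True.
(x4) alone gives x4 = True.
But (¬x4) is also a unit clause — contradiction.

UNSATISFIABLE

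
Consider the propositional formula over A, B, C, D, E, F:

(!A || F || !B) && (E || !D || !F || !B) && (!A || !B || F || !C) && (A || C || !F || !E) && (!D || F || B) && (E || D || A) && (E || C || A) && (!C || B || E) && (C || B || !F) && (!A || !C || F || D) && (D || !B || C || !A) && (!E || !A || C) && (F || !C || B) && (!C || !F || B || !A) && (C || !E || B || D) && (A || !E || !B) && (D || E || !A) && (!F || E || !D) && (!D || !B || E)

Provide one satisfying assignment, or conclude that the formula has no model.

A=true,  B=true,  C=true,  D=true,  E=true,  F=true

Suppose A = true.
Suppose F = true.
Suppose C = true.
Unit clause (B) forces B = true.
Suppose E = true.
All clauses hold; D can take either value.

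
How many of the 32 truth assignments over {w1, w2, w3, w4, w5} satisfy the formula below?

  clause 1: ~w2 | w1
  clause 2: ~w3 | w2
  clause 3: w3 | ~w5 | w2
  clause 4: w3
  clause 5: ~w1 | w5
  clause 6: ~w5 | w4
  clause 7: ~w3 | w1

1

There are 2^5 = 32 truth assignments over (w1, w2, w3, w4, w5).
Split on w1. With w1 = 1, the clauses containing w1 are satisfied and ~w1 drops from the rest; 1 of the 2^4 = 16 assignments to the other variables satisfy what remains.
With w1 = 0, by the same count on the reduced clause set, 0 assignments work.
Total: 1 + 0 = 1.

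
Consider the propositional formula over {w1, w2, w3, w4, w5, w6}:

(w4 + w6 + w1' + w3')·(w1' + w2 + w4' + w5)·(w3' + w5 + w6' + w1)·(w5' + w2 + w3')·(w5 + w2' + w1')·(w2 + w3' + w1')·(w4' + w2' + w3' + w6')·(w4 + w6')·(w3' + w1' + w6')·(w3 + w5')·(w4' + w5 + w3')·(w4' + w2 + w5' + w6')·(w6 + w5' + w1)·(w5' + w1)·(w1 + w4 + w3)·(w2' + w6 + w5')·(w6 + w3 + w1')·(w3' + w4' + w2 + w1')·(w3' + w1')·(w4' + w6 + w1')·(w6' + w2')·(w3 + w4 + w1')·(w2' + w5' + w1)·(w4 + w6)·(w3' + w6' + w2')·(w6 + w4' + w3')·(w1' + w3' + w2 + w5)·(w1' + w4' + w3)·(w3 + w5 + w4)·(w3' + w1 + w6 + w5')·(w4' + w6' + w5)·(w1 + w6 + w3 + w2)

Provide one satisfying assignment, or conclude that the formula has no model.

w1: 0; w2: 1; w3: 0; w4: 1; w5: 0; w6: 0

Case w4 = 1:
Case w3 = 0:
The clause (w5') is unit, so w5 = 0.
The clause (w1') is unit, so w1 = 0.
The clause (w6') is unit, so w6 = 0.
The clause (w2) is unit, so w2 = 1.
Every clause now holds.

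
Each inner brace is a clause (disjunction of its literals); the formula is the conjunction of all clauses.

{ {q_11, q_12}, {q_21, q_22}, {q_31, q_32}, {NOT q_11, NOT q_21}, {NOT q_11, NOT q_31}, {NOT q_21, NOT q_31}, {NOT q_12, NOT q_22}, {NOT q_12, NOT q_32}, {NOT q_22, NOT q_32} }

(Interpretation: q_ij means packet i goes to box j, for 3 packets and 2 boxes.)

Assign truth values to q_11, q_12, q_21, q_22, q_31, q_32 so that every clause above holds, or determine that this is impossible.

Branch on q_11: set q_11 = true.
(NOT q_21) alone gives q_21 = false.
(q_22) alone gives q_22 = true.
(NOT q_31) alone gives q_31 = false.
(q_32) alone gives q_32 = true.
But (NOT q_32) is also a unit clause — contradiction.
Backtrack on q_11: now try q_11 = false.
(q_12) alone gives q_12 = true.
(NOT q_22) alone gives q_22 = false.
(q_21) alone gives q_21 = true.
(NOT q_31) alone gives q_31 = false.
(q_32) alone gives q_32 = true.
But (NOT q_32) is also a unit clause — contradiction.
Both values of q_11 lead to a conflict.

UNSATISFIABLE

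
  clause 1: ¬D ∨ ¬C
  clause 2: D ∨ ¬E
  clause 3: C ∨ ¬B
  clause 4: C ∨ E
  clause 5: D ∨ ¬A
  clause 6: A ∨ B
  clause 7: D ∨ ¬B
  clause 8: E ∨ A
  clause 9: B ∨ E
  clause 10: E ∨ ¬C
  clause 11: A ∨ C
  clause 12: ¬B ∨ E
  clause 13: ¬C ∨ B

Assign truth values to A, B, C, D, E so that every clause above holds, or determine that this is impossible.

A=True,  B=False,  C=False,  D=True,  E=True

Suppose D = True.
(¬C) alone gives C = False.
(¬B) alone gives B = False.
(E) alone gives E = True.
(A) alone gives A = True.
This assignment satisfies each clause.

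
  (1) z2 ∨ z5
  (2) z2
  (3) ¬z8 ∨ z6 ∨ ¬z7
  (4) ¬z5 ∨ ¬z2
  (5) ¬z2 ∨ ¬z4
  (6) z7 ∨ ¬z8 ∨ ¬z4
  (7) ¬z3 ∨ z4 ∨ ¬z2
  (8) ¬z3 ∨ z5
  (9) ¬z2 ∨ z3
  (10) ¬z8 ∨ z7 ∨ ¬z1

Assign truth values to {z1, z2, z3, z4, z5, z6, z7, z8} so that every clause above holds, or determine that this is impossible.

UNSATISFIABLE

(z2) alone gives z2 = True.
(¬z5) alone gives z5 = False.
(¬z4) alone gives z4 = False.
(¬z3) alone gives z3 = False.
Now (z3) is unsatisfied and unit — conflict.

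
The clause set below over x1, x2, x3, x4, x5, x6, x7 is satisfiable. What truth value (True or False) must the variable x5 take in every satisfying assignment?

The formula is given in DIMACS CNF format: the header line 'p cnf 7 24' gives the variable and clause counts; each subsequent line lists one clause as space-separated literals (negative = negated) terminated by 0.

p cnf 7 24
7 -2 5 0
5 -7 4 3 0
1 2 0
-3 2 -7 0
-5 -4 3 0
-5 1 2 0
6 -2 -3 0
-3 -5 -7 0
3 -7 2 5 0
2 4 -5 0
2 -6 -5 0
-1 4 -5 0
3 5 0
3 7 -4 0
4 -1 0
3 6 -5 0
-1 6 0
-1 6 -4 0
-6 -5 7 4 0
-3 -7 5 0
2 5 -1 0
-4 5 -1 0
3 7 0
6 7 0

True

Suppose x5 = False.
Unit clause (x3) forces x3 = True.
Unit clause (¬x7) forces x7 = False.
Unit clause (¬x2) forces x2 = False.
Unit clause (x1) forces x1 = True.
That conflicts with the unit clause (¬x1).
So every satisfying assignment has x5 = True.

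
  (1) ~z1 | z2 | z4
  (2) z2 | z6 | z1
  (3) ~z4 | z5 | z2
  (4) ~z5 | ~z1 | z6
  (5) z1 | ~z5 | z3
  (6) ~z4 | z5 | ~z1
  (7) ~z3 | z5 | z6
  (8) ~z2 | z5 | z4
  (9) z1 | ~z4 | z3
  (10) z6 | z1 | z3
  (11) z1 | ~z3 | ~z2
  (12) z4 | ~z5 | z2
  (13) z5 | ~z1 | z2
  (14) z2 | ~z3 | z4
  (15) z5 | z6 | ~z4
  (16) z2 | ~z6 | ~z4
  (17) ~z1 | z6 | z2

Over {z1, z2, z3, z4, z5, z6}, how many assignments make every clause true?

There are 2^6 = 64 truth assignments over (z1, z2, z3, z4, z5, z6).
Split on z5. With z5 = 1, the clauses containing z5 are satisfied and ~z5 drops from the rest; 4 of the 2^5 = 32 assignments to the other variables satisfy what remains.
With z5 = 0, by the same count on the reduced clause set, 1 assignment works.
(One model: z1=F, z2=F, z3=F, z4=F, z5=F, z6=T.)
Total: 4 + 1 = 5.

5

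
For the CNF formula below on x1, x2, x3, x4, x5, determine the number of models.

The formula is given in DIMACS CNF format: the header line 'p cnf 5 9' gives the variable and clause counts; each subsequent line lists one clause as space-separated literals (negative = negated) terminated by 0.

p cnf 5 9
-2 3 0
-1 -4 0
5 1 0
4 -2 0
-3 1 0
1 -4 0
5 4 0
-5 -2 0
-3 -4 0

There are 2^5 = 32 truth assignments over (x1, x2, x3, x4, x5).
Split on x1. With x1 = True, the clauses containing x1 are satisfied and ¬x1 drops from the rest; 2 of the 2^4 = 16 assignments to the other variables satisfy what remains.
With x1 = False, by the same count on the reduced clause set, 1 assignment works.
(One model: x1=F, x2=F, x3=F, x4=F, x5=T.)
Total: 2 + 1 = 3.

3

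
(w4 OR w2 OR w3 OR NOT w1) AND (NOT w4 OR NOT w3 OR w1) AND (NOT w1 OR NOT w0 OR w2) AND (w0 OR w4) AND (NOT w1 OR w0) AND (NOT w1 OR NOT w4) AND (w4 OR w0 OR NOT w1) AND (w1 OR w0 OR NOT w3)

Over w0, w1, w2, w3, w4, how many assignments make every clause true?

There are 2^5 = 32 truth assignments over (w0, w1, w2, w3, w4).
Split on w1. With w1 = true, the clauses containing w1 are satisfied and NOT w1 drops from the rest; 2 of the 2^4 = 16 assignments to the other variables satisfy what remains.
With w1 = false, by the same count on the reduced clause set, 8 assignments work.
(One model: w0=F, w1=F, w2=F, w3=F, w4=T.)
Total: 2 + 8 = 10.

10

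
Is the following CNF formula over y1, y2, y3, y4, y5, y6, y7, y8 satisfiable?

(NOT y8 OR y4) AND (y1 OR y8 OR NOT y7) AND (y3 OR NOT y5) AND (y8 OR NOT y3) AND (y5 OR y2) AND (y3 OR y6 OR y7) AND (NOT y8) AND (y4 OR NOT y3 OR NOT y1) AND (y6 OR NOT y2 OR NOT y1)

Satisfiable

(NOT y8) alone gives y8 = false.
(NOT y3) alone gives y3 = false.
(NOT y5) alone gives y5 = false.
(y2) alone gives y2 = true.
Suppose y1 = true.
(y6) alone gives y6 = true.
All clauses hold; y4, y7 can take either value.
A satisfying assignment: y1=true,  y2=true,  y3=false,  y4=true,  y5=false,  y6=true,  y7=true,  y8=false.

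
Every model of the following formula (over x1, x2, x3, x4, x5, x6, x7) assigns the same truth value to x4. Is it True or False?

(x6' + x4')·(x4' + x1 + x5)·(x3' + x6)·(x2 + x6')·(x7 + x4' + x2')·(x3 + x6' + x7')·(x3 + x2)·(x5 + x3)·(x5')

False

Suppose x4 = 1.
Unit clause (x6') forces x6 = 0.
Unit clause (x3') forces x3 = 0.
Unit clause (x2) forces x2 = 1.
Unit clause (x7) forces x7 = 1.
Unit clause (x5) forces x5 = 1.
That conflicts with the unit clause (x5').
So every satisfying assignment has x4 = False.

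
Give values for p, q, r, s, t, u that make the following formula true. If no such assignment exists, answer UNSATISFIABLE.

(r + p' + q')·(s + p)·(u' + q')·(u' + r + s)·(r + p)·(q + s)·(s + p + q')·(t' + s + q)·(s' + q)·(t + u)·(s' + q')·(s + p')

UNSATISFIABLE

Branch on s: set s = 1.
From the singleton clause (q), q = 1.
Now (q') is unsatisfied and unit — conflict.
That branch fails; take s = 0 instead.
From the singleton clause (p), p = 1.
Now (p') is unsatisfied and unit — conflict.
Neither s = 1 nor s = 0 works.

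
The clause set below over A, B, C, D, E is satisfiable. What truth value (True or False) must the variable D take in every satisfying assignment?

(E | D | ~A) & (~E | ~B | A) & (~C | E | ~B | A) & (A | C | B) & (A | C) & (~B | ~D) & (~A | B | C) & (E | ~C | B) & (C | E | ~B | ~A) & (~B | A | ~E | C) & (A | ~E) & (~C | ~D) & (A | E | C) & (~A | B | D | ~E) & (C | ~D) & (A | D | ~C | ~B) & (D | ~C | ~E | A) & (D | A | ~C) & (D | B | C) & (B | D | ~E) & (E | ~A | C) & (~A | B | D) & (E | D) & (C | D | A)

Suppose D = 1.
(~B) alone gives B = 0.
(~C) alone gives C = 0.
That conflicts with the unit clause (C).
So every satisfying assignment has D = False.

False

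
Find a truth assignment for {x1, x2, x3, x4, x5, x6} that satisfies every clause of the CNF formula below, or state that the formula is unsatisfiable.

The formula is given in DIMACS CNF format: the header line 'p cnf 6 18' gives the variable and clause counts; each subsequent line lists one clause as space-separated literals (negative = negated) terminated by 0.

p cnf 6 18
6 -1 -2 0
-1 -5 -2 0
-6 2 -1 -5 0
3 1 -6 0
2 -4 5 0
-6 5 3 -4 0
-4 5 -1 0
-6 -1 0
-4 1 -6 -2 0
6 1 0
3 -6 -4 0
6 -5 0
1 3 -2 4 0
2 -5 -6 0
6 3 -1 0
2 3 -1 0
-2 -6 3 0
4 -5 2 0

Try x6 = True.
The clause (¬x1) is unit, so x1 = False.
The clause (x3) is unit, so x3 = True.
Try x4 = False.
Try x2 = True.
No clause remains; x5 is free.

x1 ↦ False, x2 ↦ True, x3 ↦ True, x4 ↦ False, x5 ↦ True, x6 ↦ True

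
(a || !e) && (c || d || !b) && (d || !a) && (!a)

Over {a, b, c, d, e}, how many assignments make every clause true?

There are 2^5 = 32 truth assignments over (a, b, c, d, e).
Split on a. With a = true, the clauses containing a are satisfied and !a drops from the rest; 0 of the 2^4 = 16 assignments to the other variables satisfy what remains.
With a = false, by the same count on the reduced clause set, 7 assignments work.
Total: 0 + 7 = 7.

7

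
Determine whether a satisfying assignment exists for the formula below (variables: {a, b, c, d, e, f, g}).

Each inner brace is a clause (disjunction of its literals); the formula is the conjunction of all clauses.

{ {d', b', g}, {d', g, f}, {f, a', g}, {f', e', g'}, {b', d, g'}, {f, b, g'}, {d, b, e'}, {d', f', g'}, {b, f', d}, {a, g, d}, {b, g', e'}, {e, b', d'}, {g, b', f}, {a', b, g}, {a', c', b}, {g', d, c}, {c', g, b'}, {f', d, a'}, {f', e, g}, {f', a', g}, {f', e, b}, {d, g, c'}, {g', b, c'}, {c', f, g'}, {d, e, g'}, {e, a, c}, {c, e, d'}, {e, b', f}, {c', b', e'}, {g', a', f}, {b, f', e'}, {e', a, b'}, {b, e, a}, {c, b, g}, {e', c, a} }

No

Case d = 0:
Case b = 0:
Unit clause (e') forces e = 0.
Unit clause (f') forces f = 0.
Unit clause (g') forces g = 0.
Unit clause (a') forces a = 0.
That conflicts with the unit clause (a).
Backtrack on b: now try b = 1.
Unit clause (g') forces g = 0.
Unit clause (a) forces a = 1.
Unit clause (f) forces f = 1.
That conflicts with the unit clause (f').
Neither b = 1 nor b = 0 works.
Backtrack on d: now try d = 1.
Case b = 0:
Case g = 1:
Unit clause (f) forces f = 1.
That conflicts with the unit clause (f').
Backtrack on g: now try g = 0.
Unit clause (f) forces f = 1.
Unit clause (a') forces a = 0.
Unit clause (e) forces e = 1.
That conflicts with the unit clause (e').
Neither g = 1 nor g = 0 works.
Backtrack on b: now try b = 1.
Unit clause (g) forces g = 1.
Unit clause (f') forces f = 0.
Unit clause (e) forces e = 1.
Unit clause (c') forces c = 0.
Unit clause (a') forces a = 0.
That conflicts with the unit clause (a).
Neither b = 1 nor b = 0 works.
Neither d = 1 nor d = 0 works.
No assignment satisfies every clause.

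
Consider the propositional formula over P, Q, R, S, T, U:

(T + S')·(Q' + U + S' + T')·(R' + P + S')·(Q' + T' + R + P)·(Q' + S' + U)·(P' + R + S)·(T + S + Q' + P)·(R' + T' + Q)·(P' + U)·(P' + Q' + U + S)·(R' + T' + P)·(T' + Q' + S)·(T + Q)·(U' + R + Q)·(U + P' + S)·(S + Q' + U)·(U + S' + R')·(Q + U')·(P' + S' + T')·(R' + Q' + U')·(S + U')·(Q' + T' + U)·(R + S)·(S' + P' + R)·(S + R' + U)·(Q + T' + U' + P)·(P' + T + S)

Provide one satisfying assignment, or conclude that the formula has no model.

P ↦ 0; Q ↦ 0; R ↦ 0; S ↦ 1; T ↦ 1; U ↦ 0

Case T = 1:
Case R = 0:
(S) alone gives S = 1.
(P') alone gives P = 0.
(Q') alone gives Q = 0.
(U') alone gives U = 0.
This assignment satisfies each clause.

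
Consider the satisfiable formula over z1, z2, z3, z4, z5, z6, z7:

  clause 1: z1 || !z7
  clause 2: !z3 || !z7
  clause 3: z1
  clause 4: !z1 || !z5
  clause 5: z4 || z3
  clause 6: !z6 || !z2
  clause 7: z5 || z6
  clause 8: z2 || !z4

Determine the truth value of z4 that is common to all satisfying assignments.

Suppose z4 = true.
The clause (z1) is unit, so z1 = true.
The clause (!z5) is unit, so z5 = false.
The clause (z6) is unit, so z6 = true.
The clause (!z2) is unit, so z2 = false.
Now (z2) is unsatisfied and unit — conflict.
So every satisfying assignment has z4 = False.

False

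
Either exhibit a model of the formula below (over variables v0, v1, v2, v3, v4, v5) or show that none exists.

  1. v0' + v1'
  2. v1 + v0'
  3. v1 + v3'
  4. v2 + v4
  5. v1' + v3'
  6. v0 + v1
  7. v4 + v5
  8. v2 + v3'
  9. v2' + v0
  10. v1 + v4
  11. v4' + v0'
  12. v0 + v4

v0=0; v1=1; v2=0; v3=0; v4=1; v5=1

Try v0 = 0.
(v1) alone gives v1 = 1.
(v3') alone gives v3 = 0.
(v2') alone gives v2 = 0.
(v4) alone gives v4 = 1.
No clause remains; v5 is free.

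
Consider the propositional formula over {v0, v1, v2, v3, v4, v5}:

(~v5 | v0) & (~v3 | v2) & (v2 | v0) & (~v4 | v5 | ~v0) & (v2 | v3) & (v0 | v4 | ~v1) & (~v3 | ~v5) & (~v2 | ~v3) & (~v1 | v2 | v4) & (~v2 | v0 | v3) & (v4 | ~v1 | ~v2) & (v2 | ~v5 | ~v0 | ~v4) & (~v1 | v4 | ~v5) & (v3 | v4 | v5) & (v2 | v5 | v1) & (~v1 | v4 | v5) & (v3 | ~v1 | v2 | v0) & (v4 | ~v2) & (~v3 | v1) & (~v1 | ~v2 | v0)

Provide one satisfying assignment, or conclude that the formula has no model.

Branch on v5: set v5 = 1.
From the singleton clause (v0), v0 = 1.
From the singleton clause (~v3), v3 = 0.
From the singleton clause (v2), v2 = 1.
From the singleton clause (v4), v4 = 1.
No clause remains; v1 is free.

v0=1; v1=0; v2=1; v3=0; v4=1; v5=1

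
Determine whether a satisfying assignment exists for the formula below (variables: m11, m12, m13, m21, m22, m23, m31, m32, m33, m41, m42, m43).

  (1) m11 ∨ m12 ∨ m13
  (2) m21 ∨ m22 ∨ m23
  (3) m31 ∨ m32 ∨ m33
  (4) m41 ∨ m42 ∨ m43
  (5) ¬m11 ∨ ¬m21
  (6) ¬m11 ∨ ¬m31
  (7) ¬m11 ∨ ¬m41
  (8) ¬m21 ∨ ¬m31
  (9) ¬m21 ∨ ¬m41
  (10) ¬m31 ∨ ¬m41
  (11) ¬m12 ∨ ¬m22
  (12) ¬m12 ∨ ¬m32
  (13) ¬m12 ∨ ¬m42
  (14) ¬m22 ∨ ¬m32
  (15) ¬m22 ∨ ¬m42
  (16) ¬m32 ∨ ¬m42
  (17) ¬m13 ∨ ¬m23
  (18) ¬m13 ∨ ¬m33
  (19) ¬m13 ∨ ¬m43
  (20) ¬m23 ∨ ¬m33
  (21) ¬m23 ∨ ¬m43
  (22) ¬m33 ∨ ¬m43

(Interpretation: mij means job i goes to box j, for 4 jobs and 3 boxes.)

Try m11 = False.
Try m12 = True.
(¬m22) alone gives m22 = False.
(¬m32) alone gives m32 = False.
(¬m42) alone gives m42 = False.
Try m21 = True.
(¬m31) alone gives m31 = False.
(m33) alone gives m33 = True.
(¬m41) alone gives m41 = False.
(m43) alone gives m43 = True.
Now (¬m43) is unsatisfied and unit — conflict.
Undo m21 and try m21 = False.
(m23) alone gives m23 = True.
(¬m13) alone gives m13 = False.
(¬m33) alone gives m33 = False.
(m31) alone gives m31 = True.
(¬m41) alone gives m41 = False.
(m43) alone gives m43 = True.
Now (¬m43) is unsatisfied and unit — conflict.
Either choice for m21 ends in contradiction.
Undo m12 and try m12 = False.
(m13) alone gives m13 = True.
(¬m23) alone gives m23 = False.
(¬m33) alone gives m33 = False.
(¬m43) alone gives m43 = False.
Try m21 = True.
(¬m31) alone gives m31 = False.
(m32) alone gives m32 = True.
(¬m41) alone gives m41 = False.
(m42) alone gives m42 = True.
Now (¬m42) is unsatisfied and unit — conflict.
Undo m21 and try m21 = False.
(m22) alone gives m22 = True.
(¬m32) alone gives m32 = False.
(m31) alone gives m31 = True.
(¬m41) alone gives m41 = False.
(m42) alone gives m42 = True.
Now (¬m42) is unsatisfied and unit — conflict.
Either choice for m21 ends in contradiction.
Either choice for m12 ends in contradiction.
Undo m11 and try m11 = True.
(¬m21) alone gives m21 = False.
(¬m31) alone gives m31 = False.
(¬m41) alone gives m41 = False.
Try m22 = True.
(¬m12) alone gives m12 = False.
(¬m32) alone gives m32 = False.
(m33) alone gives m33 = True.
(¬m42) alone gives m42 = False.
(m43) alone gives m43 = True.
Now (¬m43) is unsatisfied and unit — conflict.
Undo m22 and try m22 = False.
(m23) alone gives m23 = True.
(¬m13) alone gives m13 = False.
(¬m33) alone gives m33 = False.
(m32) alone gives m32 = True.
(¬m12) alone gives m12 = False.
(¬m42) alone gives m42 = False.
(m43) alone gives m43 = True.
Now (¬m43) is unsatisfied and unit — conflict.
Either choice for m22 ends in contradiction.
Either choice for m11 ends in contradiction.
No assignment satisfies every clause.

No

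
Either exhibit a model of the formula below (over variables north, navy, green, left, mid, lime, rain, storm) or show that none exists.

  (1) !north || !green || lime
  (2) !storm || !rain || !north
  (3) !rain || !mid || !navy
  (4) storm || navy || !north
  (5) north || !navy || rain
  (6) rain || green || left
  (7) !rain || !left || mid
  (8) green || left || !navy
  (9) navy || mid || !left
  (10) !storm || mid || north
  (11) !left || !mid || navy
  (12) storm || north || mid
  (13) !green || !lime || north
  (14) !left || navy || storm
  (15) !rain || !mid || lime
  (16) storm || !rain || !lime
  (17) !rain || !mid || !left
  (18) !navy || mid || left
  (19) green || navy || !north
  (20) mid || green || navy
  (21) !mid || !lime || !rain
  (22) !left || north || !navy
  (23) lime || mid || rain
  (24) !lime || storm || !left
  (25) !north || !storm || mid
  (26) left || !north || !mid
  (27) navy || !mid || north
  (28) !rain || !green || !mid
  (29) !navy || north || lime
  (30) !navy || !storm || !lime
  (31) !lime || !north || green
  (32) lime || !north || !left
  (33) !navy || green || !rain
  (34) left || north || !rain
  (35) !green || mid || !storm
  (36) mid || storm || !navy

Branch on north: set north = false.
Branch on navy: set navy = false.
(!mid) alone gives mid = false.
(!left) alone gives left = false.
(!storm) alone gives storm = false.
Now (storm) is unsatisfied and unit — conflict.
Undo navy and try navy = true.
(rain) alone gives rain = true.
(!mid) alone gives mid = false.
(!left) alone gives left = false.
Now (left) is unsatisfied and unit — conflict.
Both values of navy lead to a conflict.
Undo north and try north = true.
Branch on green: set green = false.
(navy) alone gives navy = true.
(left) alone gives left = true.
(!lime) alone gives lime = false.
Now (lime) is unsatisfied and unit — conflict.
Undo green and try green = true.
(lime) alone gives lime = true.
Branch on storm: set storm = false.
(navy) alone gives navy = true.
(!rain) alone gives rain = false.
(!left) alone gives left = false.
(mid) alone gives mid = true.
Now (!mid) is unsatisfied and unit — conflict.
Undo storm and try storm = true.
(!rain) alone gives rain = false.
(mid) alone gives mid = true.
(left) alone gives left = true.
(navy) alone gives navy = true.
Now (!navy) is unsatisfied and unit — conflict.
Both values of storm lead to a conflict.
Both values of green lead to a conflict.
Both values of north lead to a conflict.

UNSATISFIABLE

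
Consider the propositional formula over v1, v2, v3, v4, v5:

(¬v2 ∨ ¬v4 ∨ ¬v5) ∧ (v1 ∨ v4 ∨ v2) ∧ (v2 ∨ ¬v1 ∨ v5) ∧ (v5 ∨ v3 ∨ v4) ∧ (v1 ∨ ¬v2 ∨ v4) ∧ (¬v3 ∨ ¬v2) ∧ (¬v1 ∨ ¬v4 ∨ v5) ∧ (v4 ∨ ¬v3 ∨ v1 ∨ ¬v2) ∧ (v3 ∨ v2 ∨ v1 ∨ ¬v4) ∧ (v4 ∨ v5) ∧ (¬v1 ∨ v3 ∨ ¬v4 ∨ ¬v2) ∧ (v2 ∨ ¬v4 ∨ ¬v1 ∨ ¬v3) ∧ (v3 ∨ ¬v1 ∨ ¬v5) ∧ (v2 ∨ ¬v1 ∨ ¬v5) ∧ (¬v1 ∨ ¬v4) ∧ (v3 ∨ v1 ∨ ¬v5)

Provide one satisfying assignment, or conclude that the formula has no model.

v1 ↦ False,  v2 ↦ False,  v3 ↦ True,  v4 ↦ True,  v5 ↦ True

Try v3 = True.
(¬v2) alone gives v2 = False.
Try v1 = False.
(v4) alone gives v4 = True.
Every clause is now satisfied; v5 is unconstrained.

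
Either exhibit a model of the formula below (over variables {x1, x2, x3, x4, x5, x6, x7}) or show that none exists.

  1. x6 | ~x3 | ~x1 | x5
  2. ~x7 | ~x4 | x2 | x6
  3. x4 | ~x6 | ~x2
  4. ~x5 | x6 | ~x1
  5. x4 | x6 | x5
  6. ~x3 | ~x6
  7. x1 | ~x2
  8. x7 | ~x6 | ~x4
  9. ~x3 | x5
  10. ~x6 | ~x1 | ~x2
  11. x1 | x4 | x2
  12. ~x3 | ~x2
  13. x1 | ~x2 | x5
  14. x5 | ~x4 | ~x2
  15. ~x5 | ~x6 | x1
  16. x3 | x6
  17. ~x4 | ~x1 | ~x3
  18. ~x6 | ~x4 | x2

x1: 1,  x2: 0,  x3: 0,  x4: 0,  x5: 1,  x6: 1,  x7: 0

Branch on x3: set x3 = 0.
Unit clause (x6) forces x6 = 1.
Branch on x4: set x4 = 0.
Unit clause (~x2) forces x2 = 0.
Unit clause (x1) forces x1 = 1.
No clause remains; x5, x7 are free.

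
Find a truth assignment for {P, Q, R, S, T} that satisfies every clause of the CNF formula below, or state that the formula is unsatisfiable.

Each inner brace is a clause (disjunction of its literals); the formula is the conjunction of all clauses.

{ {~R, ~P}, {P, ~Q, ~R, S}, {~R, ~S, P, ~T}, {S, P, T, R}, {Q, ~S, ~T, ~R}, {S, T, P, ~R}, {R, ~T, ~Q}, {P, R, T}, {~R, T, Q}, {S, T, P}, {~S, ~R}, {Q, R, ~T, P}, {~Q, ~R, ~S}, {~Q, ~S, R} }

Branch on R: set R = 0.
Branch on T: set T = 1.
From the singleton clause (~Q), Q = 0.
From the singleton clause (P), P = 1.
All clauses hold; S can take either value.

P=1, Q=0, R=0, S=1, T=1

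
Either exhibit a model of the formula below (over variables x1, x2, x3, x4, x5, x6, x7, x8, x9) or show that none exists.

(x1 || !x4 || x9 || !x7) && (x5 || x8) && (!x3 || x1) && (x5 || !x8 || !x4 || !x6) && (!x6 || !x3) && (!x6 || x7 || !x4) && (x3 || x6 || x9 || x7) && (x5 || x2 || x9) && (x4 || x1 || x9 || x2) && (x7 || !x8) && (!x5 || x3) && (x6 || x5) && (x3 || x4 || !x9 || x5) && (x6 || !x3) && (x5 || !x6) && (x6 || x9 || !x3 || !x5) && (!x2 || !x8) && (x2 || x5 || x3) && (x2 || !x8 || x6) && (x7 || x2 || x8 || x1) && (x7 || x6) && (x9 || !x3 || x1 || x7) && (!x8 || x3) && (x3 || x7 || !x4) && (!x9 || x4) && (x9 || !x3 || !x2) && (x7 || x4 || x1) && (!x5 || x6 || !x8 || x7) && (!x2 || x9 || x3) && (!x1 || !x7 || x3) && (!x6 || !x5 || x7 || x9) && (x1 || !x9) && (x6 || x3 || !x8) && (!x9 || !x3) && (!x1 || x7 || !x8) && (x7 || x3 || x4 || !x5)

UNSATISFIABLE

Case x5 = true:
From the singleton clause (x3), x3 = true.
From the singleton clause (x1), x1 = true.
From the singleton clause (!x6), x6 = false.
But (x6) is also a unit clause — contradiction.
Backtrack on x5: now try x5 = false.
From the singleton clause (x8), x8 = true.
From the singleton clause (x7), x7 = true.
From the singleton clause (x6), x6 = true.
But (!x6) is also a unit clause — contradiction.
Both values of x5 lead to a conflict.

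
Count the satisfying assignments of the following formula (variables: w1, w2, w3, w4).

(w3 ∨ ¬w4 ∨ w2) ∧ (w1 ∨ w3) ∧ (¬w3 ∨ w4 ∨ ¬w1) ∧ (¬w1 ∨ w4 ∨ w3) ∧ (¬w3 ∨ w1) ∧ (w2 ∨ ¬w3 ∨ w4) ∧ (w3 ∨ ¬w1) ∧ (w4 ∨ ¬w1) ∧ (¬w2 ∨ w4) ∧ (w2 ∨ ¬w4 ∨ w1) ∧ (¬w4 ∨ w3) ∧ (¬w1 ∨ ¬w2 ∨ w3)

There are 2^4 = 16 truth assignments over (w1, w2, w3, w4).
Check each against the 12 clauses (columns in the order w1, w2, w3, w4):
  F F F F  ✗ fails (w1 ∨ w3)
  F F F T  ✗ fails (w3 ∨ ¬w4 ∨ w2)
  F F T F  ✗ fails (¬w3 ∨ w1)
  F F T T  ✗ fails (¬w3 ∨ w1)
  F T F F  ✗ fails (w1 ∨ w3)
  F T F T  ✗ fails (w1 ∨ w3)
  F T T F  ✗ fails (¬w3 ∨ w1)
  F T T T  ✗ fails (¬w3 ∨ w1)
  T F F F  ✗ fails (¬w1 ∨ w4 ∨ w3)
  T F F T  ✗ fails (w3 ∨ ¬w4 ∨ w2)
  T F T F  ✗ fails (¬w3 ∨ w4 ∨ ¬w1)
  T F T T  ✓ satisfies all
  T T F F  ✗ fails (¬w1 ∨ w4 ∨ w3)
  T T F T  ✗ fails (w3 ∨ ¬w1)
  T T T F  ✗ fails (¬w3 ∨ w4 ∨ ¬w1)
  T T T T  ✓ satisfies all
2 of the 16 rows are models.

2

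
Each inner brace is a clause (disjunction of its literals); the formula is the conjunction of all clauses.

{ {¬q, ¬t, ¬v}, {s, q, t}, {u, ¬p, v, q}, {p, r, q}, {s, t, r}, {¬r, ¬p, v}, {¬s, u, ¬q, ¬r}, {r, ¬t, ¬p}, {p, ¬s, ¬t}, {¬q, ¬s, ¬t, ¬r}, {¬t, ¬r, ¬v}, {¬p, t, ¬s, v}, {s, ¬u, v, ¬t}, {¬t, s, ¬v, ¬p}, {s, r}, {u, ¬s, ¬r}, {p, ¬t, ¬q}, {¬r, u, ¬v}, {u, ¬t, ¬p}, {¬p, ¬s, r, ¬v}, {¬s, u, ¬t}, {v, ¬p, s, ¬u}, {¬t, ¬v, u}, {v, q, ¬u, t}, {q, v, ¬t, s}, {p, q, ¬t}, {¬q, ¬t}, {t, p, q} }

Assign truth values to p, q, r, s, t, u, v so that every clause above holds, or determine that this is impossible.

p ↦ False, q ↦ True, r ↦ True, s ↦ False, t ↦ False, u ↦ True, v ↦ False

Suppose s = False.
Unit clause (r) forces r = True.
Suppose q = True.
Unit clause (¬t) forces t = False.
Suppose p = False.
Suppose u = True.
No clause remains; v is free.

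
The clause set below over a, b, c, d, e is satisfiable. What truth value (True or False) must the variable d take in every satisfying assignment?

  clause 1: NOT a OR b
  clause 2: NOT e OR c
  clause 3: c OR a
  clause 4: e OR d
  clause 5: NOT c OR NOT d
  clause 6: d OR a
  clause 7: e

Suppose d = true.
Unit clause (NOT c) forces c = false.
Unit clause (NOT e) forces e = false.
But (e) is also a unit clause — contradiction.
So every satisfying assignment has d = False.

False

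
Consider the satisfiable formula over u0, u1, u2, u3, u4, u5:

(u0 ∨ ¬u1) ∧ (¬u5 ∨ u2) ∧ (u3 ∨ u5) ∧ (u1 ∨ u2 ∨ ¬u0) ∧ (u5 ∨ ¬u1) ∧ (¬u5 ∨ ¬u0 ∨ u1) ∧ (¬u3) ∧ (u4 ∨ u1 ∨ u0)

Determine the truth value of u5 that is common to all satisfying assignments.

True

Suppose u5 = False.
(u3) alone gives u3 = True.
Now (¬u3) is unsatisfied and unit — conflict.
So every satisfying assignment has u5 = True.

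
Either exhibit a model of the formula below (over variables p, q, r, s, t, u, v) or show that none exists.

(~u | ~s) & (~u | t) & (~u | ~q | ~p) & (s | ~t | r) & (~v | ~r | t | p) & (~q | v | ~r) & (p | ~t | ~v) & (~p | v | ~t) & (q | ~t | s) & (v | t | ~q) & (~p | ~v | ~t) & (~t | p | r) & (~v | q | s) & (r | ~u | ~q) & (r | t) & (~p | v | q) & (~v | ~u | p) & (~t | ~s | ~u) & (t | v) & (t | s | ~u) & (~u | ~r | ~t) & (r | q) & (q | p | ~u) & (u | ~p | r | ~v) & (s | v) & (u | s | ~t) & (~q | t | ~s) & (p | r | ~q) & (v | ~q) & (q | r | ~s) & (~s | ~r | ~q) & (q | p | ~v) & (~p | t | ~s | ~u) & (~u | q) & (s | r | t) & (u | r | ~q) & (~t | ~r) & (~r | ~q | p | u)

p ↦ 1; q ↦ 1; r ↦ 1; s ↦ 0; t ↦ 0; u ↦ 0; v ↦ 1

Suppose u = 0.
Suppose r = 1.
Unit clause (~t) forces t = 0.
Unit clause (v) forces v = 1.
Unit clause (p) forces p = 1.
Suppose q = 1.
Unit clause (~s) forces s = 0.
Every clause now holds.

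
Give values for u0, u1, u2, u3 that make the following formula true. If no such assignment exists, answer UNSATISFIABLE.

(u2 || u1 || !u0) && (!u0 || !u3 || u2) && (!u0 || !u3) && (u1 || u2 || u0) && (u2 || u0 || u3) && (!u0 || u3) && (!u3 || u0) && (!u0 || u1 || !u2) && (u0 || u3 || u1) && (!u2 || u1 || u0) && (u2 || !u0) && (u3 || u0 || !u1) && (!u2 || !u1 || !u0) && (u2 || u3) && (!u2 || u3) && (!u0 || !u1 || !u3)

UNSATISFIABLE

Try u0 = false.
(!u3) alone gives u3 = false.
(u2) alone gives u2 = true.
Now (!u2) is unsatisfied and unit — conflict.
Undo u0 and try u0 = true.
(!u3) alone gives u3 = false.
Now (u3) is unsatisfied and unit — conflict.
Both values of u0 lead to a conflict.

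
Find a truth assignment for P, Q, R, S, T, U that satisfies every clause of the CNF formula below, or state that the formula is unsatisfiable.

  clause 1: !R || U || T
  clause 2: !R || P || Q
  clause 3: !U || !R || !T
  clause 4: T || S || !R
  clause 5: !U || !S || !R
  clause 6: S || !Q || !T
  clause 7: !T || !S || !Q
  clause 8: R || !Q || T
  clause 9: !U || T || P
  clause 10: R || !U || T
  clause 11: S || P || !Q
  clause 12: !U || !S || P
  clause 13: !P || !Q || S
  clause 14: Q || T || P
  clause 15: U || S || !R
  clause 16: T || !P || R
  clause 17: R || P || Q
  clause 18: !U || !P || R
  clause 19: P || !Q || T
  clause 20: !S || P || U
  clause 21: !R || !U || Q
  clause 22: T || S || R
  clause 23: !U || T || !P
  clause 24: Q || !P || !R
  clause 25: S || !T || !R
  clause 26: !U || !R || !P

Try R = false.
Try Q = false.
The clause (P) is unit, so P = true.
The clause (T) is unit, so T = true.
The clause (!U) is unit, so U = false.
All clauses hold; S can take either value.

P=true, Q=false, R=false, S=false, T=true, U=false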